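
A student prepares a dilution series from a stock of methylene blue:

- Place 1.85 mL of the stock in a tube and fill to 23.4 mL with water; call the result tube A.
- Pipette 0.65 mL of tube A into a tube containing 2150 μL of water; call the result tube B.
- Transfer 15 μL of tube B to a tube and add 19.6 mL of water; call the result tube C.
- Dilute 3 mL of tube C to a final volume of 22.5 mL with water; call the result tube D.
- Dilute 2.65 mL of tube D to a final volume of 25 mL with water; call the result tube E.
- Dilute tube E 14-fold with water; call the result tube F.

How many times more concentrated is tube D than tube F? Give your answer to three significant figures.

132

Step 1: 1.85 mL brought to 23.4 mL → factor 23.4/1.85 = 12.649
Step 2: 0.65 mL + 2150 μL = 2.8 mL total → factor 2.8/0.65 = 4.3077
Step 3: 15 μL + 19.6 mL = 19615 μL total → factor 19615/15 = 1307.7
Step 4: 3 mL brought to 22.5 mL → factor 22.5/3 = 7.5
Step 5: 2.65 mL brought to 25 mL → factor 25/2.65 = 9.434
Step 6: 14-fold → factor 14
Dilution factor to tube D = 5.3438 × 10^5; to tube F = 7.0578 × 10^7
[tube D]/[tube F] = (factor to tube F)/(factor to tube D) = 7.0578 × 10^7/5.3438 × 10^5 = 132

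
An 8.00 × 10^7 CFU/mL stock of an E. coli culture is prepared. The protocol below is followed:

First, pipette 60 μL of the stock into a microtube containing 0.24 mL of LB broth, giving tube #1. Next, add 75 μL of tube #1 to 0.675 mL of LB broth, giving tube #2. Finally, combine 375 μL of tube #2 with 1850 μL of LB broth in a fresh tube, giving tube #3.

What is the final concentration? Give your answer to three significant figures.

Step 1: 60 μL + 0.24 mL = 300 μL total → factor 300/60 = 5
Step 2: 75 μL + 0.675 mL = 750 μL total → factor 750/75 = 10
Step 3: 375 μL + 1850 μL = 2225 μL total → factor 2225/375 = 5.9333
Overall dilution factor = 5 × 10 × 5.9333 = 296.67
Final = 8.00 × 10^7 CFU/mL / 296.67 = 2.70 × 10^5 CFU/mL

2.70 × 10^5 CFU/mL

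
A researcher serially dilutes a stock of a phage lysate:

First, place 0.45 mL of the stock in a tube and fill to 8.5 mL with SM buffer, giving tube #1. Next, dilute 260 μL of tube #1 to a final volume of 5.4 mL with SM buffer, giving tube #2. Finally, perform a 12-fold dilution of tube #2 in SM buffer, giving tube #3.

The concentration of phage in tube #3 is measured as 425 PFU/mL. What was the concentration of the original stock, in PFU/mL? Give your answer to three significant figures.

Step 1: 0.45 mL brought to 8.5 mL → factor 8.5/0.45 = 18.889
Step 2: 260 μL brought to 5.4 mL → factor 5400/260 = 20.769
Step 3: 12-fold → factor 12
Overall dilution factor = 18.889 × 20.769 × 12 = 4707.7
Stock = 425 PFU/mL × 4707.7 = 2.00 × 10^6 PFU/mL

2.00 × 10^6 PFU/mL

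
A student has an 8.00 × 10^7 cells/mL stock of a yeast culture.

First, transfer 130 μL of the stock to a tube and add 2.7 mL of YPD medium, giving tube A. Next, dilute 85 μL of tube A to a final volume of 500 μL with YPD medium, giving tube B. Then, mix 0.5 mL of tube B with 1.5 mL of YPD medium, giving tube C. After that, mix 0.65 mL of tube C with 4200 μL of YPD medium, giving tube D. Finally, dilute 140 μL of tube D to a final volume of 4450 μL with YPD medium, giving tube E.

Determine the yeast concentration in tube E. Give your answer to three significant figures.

659 cells/mL

Step 1: 130 μL + 2.7 mL = 2830 μL total → factor 2830/130 = 21.769
Step 2: 85 μL brought to 500 μL → factor 500/85 = 5.8824
Step 3: 0.5 mL + 1.5 mL = 2 mL total → factor 2/0.5 = 4
Step 4: 0.65 mL + 4200 μL = 4.85 mL total → factor 4.85/0.65 = 7.4615
Step 5: 140 μL brought to 4450 μL → factor 4450/140 = 31.786
Overall dilution factor = 21.769 × 5.8824 × 4 × 7.4615 × 31.786 = 1.2148 × 10^5
Final = 8.00 × 10^7 cells/mL / 1.2148 × 10^5 = 659 cells/mL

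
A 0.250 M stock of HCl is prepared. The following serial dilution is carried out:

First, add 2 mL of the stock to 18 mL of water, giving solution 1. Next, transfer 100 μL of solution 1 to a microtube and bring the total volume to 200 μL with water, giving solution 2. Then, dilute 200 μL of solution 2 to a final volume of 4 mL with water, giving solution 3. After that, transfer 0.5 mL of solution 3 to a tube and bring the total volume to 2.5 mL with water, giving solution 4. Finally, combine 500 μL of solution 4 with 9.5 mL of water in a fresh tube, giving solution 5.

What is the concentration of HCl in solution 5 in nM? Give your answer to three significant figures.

Step 1: 2 mL + 18 mL = 20 mL total → factor 20/2 = 10
Step 2: 100 μL brought to 200 μL → factor 200/100 = 2
Step 3: 200 μL brought to 4 mL → factor 4000/200 = 20
Step 4: 0.5 mL brought to 2.5 mL → factor 2.5/0.5 = 5
Step 5: 500 μL + 9.5 mL = 10000 μL total → factor 10000/500 = 20
Overall dilution factor = 10 × 2 × 20 × 5 × 20 = 40000
Final = 0.250 M / 40000 = 6.250 × 10^-6 M = 6.25 × 10^3 nM

6.25 × 10^3 nM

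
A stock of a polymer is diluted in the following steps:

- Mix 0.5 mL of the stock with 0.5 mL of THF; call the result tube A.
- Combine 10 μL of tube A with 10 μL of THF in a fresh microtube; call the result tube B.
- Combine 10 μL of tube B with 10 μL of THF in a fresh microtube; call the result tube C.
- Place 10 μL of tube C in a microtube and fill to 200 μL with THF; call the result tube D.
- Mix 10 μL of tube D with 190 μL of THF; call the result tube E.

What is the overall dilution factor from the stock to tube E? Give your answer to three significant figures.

3.20 × 10^3

Step 1: 0.5 mL + 0.5 mL = 1 mL total → factor 1/0.5 = 2
Step 2: 10 μL + 10 μL = 20 μL total → factor 20/10 = 2
Step 3: 10 μL + 10 μL = 20 μL total → factor 20/10 = 2
Step 4: 10 μL brought to 200 μL → factor 200/10 = 20
Step 5: 10 μL + 190 μL = 200 μL total → factor 200/10 = 20
Overall dilution factor = 2 × 2 × 2 × 20 × 20 = 3200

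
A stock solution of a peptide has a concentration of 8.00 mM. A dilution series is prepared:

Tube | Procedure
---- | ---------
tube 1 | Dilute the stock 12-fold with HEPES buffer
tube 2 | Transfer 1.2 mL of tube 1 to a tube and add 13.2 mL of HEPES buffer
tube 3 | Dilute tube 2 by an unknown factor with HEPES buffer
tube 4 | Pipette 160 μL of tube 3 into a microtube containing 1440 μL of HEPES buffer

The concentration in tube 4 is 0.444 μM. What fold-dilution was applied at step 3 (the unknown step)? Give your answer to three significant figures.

12.5-fold

Step 1: 12-fold → factor 12
Step 2: 1.2 mL + 13.2 mL = 14.4 mL total → factor 14.4/1.2 = 12
Step 3: unknown factor x
Step 4: 160 μL + 1440 μL = 1600 μL total → factor 1600/160 = 10
Product of known-step factors = 1440
Overall factor = 8.00 mM / (0.444 μM) = 18018
x = 18018 / 1440 = 12.5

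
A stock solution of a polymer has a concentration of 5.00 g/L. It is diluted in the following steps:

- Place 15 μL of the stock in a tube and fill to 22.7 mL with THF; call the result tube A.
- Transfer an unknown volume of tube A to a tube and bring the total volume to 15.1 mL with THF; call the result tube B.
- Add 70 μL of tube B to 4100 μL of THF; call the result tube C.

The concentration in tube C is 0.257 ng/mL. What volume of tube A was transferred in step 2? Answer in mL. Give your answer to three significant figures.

0.0700 mL

Step 1: 15 μL brought to 22.7 mL → factor 22700/15 = 1513.3
Step 2: v brought to 15.1 mL → factor = 15.1 mL/v
Step 3: 70 μL + 4100 μL = 4170 μL total → factor 4170/70 = 59.571
Product of known-step factors = 90151
Overall factor = 5.00 g/L / (0.257 ng/mL) = 1.9455 × 10^7
Step-2 factor = 1.9455 × 10^7 / 90151 = 215.81
v = 15.1 mL / 215.81 = 0.0700 mL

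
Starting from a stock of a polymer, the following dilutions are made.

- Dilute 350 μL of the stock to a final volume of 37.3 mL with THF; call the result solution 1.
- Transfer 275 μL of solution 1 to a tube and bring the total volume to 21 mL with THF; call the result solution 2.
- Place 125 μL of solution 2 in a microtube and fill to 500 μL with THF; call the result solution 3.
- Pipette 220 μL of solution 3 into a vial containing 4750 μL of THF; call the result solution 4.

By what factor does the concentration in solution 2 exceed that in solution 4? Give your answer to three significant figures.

90.4

Step 1: 350 μL brought to 37.3 mL → factor 37300/350 = 106.57
Step 2: 275 μL brought to 21 mL → factor 21000/275 = 76.364
Step 3: 125 μL brought to 500 μL → factor 500/125 = 4
Step 4: 220 μL + 4750 μL = 4970 μL total → factor 4970/220 = 22.591
Dilution factor to solution 2 = 8138.2; to solution 4 = 7.354 × 10^5
[solution 2]/[solution 4] = (factor to solution 4)/(factor to solution 2) = 7.354 × 10^5/8138.2 = 90.4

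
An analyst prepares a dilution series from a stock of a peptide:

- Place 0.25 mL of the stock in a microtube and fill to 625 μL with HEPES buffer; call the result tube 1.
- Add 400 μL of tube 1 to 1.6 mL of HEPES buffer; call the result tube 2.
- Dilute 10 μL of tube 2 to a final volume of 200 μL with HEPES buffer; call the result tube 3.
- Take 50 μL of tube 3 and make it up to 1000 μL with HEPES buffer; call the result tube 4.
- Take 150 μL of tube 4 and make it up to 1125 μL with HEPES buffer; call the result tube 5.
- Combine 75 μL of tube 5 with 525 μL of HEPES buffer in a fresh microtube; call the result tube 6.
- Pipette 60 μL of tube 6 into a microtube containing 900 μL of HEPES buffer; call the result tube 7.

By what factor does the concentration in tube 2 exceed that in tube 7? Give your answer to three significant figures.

3.84 × 10^5

Step 1: 0.25 mL brought to 625 μL → factor 0.625/0.25 = 2.5
Step 2: 400 μL + 1.6 mL = 2000 μL total → factor 2000/400 = 5
Step 3: 10 μL brought to 200 μL → factor 200/10 = 20
Step 4: 50 μL brought to 1000 μL → factor 1000/50 = 20
Step 5: 150 μL brought to 1125 μL → factor 1125/150 = 7.5
Step 6: 75 μL + 525 μL = 600 μL total → factor 600/75 = 8
Step 7: 60 μL + 900 μL = 960 μL total → factor 960/60 = 16
Dilution factor to tube 2 = 12.5; to tube 7 = 4.8 × 10^6
[tube 2]/[tube 7] = (factor to tube 7)/(factor to tube 2) = 4.8 × 10^6/12.5 = 3.84 × 10^5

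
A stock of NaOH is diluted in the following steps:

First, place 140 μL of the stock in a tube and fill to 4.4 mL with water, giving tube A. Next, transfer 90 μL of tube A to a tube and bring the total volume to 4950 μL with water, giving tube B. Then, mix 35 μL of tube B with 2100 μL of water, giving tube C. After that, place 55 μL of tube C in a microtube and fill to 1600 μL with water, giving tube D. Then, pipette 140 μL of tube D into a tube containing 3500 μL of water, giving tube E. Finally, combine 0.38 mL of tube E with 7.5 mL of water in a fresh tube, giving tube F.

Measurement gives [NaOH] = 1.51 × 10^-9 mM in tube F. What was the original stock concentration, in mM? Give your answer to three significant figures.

Step 1: 140 μL brought to 4.4 mL → factor 4400/140 = 31.429
Step 2: 90 μL brought to 4950 μL → factor 4950/90 = 55
Step 3: 35 μL + 2100 μL = 2135 μL total → factor 2135/35 = 61
Step 4: 55 μL brought to 1600 μL → factor 1600/55 = 29.091
Step 5: 140 μL + 3500 μL = 3640 μL total → factor 3640/140 = 26
Step 6: 0.38 mL + 7.5 mL = 7.88 mL total → factor 7.88/0.38 = 20.737
Overall dilution factor = 31.429 × 55 × 61 × 29.091 × 26 × 20.737 = 1.6538 × 10^9
Stock = 1.51 × 10^-9 mM × 1.6538 × 10^9 = 2.50 mM

2.50 mM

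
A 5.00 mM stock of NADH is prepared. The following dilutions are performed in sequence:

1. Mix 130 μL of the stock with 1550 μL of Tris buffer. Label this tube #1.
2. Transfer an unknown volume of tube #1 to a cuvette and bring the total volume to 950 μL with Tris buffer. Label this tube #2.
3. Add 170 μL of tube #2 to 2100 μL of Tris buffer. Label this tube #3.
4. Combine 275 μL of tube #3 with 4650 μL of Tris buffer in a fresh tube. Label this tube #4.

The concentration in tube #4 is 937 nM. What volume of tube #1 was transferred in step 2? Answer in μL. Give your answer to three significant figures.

Step 1: 130 μL + 1550 μL = 1680 μL total → factor 1680/130 = 12.923
Step 2: v brought to 950 μL → factor = 950 μL/v
Step 3: 170 μL + 2100 μL = 2270 μL total → factor 2270/170 = 13.353
Step 4: 275 μL + 4650 μL = 4925 μL total → factor 4925/275 = 17.909
Product of known-step factors = 3090.4
Overall factor = 5.00 mM / (937 nM) = 5336.2
Step-2 factor = 5336.2 / 3090.4 = 1.7267
v = 950 μL / 1.7267 = 550 μL

550 μL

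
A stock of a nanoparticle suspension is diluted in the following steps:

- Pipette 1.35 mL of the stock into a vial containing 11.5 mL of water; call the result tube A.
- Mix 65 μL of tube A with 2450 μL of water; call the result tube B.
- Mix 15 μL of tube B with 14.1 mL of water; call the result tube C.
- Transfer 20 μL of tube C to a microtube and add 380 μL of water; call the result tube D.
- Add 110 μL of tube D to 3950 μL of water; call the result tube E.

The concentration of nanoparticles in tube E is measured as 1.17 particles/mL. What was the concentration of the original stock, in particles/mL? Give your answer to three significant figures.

Step 1: 1.35 mL + 11.5 mL = 12.85 mL total → factor 12.85/1.35 = 9.5185
Step 2: 65 μL + 2450 μL = 2515 μL total → factor 2515/65 = 38.692
Step 3: 15 μL + 14.1 mL = 14115 μL total → factor 14115/15 = 941
Step 4: 20 μL + 380 μL = 400 μL total → factor 400/20 = 20
Step 5: 110 μL + 3950 μL = 4060 μL total → factor 4060/110 = 36.909
Overall dilution factor = 9.5185 × 38.692 × 941 × 20 × 36.909 = 2.5583 × 10^8
Stock = 1.17 particles/mL × 2.5583 × 10^8 = 2.99 × 10^8 particles/mL

2.99 × 10^8 particles/mL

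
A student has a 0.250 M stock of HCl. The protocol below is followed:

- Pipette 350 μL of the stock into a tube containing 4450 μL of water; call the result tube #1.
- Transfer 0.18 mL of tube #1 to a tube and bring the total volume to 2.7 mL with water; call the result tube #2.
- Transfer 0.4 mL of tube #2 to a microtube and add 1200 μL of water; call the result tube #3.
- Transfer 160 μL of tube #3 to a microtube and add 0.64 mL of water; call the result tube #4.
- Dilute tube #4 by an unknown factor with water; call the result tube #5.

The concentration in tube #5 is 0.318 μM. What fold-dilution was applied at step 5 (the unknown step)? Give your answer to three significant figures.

191-fold

Step 1: 350 μL + 4450 μL = 4800 μL total → factor 4800/350 = 13.714
Step 2: 0.18 mL brought to 2.7 mL → factor 2.7/0.18 = 15
Step 3: 0.4 mL + 1200 μL = 1.6 mL total → factor 1.6/0.4 = 4
Step 4: 160 μL + 0.64 mL = 800 μL total → factor 800/160 = 5
Step 5: unknown factor x
Product of known-step factors = 4114.3
Overall factor = 0.250 M / (0.318 μM) = 7.8616 × 10^5
x = 7.8616 × 10^5 / 4114.3 = 191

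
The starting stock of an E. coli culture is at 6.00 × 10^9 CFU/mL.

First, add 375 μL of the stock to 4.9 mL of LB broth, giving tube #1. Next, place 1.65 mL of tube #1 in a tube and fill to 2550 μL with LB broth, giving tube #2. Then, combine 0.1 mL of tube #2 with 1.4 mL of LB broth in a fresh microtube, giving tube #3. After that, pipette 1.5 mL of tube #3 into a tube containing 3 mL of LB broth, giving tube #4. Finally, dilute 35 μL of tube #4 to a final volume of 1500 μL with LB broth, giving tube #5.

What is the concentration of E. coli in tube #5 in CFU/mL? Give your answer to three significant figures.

Step 1: 375 μL + 4.9 mL = 5275 μL total → factor 5275/375 = 14.067
Step 2: 1.65 mL brought to 2550 μL → factor 2.55/1.65 = 1.5455
Step 3: 0.1 mL + 1.4 mL = 1.5 mL total → factor 1.5/0.1 = 15
Step 4: 1.5 mL + 3 mL = 4.5 mL total → factor 4.5/1.5 = 3
Step 5: 35 μL brought to 1500 μL → factor 1500/35 = 42.857
Overall dilution factor = 14.067 × 1.5455 × 15 × 3 × 42.857 = 41926
Final = 6.00 × 10^9 CFU/mL / 41926 = 1.43 × 10^5 CFU/mL

1.43 × 10^5 CFU/mL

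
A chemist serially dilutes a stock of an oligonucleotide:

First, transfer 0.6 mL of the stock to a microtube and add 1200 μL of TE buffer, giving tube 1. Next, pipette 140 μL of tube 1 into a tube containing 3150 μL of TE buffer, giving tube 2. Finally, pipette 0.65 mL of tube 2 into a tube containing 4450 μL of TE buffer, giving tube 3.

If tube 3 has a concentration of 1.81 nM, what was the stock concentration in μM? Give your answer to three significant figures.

1.00 μM

Step 1: 0.6 mL + 1200 μL = 1.8 mL total → factor 1.8/0.6 = 3
Step 2: 140 μL + 3150 μL = 3290 μL total → factor 3290/140 = 23.5
Step 3: 0.65 mL + 4450 μL = 5.1 mL total → factor 5.1/0.65 = 7.8462
Overall dilution factor = 3 × 23.5 × 7.8462 = 553.15
Stock = 1.81 nM × 553.15 = 1001 nM = 1.00 μM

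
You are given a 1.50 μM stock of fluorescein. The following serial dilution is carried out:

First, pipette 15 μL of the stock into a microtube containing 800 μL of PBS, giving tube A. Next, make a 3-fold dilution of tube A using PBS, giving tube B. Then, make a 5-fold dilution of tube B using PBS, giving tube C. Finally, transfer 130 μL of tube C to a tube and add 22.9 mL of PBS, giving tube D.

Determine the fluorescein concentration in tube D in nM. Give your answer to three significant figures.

0.0104 nM

Step 1: 15 μL + 800 μL = 815 μL total → factor 815/15 = 54.333
Step 2: 3-fold → factor 3
Step 3: 5-fold → factor 5
Step 4: 130 μL + 22.9 mL = 23030 μL total → factor 23030/130 = 177.15
Overall dilution factor = 54.333 × 3 × 5 × 177.15 = 1.4438 × 10^5
Final = 1.50 μM / 1.4438 × 10^5 = 1.039 × 10^-5 μM = 0.0104 nM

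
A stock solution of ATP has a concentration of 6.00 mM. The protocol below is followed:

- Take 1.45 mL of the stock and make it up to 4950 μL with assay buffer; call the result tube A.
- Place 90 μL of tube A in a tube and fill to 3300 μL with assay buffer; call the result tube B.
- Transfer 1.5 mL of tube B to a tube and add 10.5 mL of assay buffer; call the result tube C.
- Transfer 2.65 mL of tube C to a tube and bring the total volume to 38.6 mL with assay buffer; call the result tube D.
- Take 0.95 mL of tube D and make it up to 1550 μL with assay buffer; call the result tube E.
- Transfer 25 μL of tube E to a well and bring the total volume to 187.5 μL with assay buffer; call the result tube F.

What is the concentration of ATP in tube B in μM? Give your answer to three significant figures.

Step 1: 1.45 mL brought to 4950 μL → factor 4.95/1.45 = 3.4138
Step 2: 90 μL brought to 3300 μL → factor 3300/90 = 36.667
Dilution factor through tube B = 3.4138 × 36.667 = 125.17
[tube B] = 6.00 mM / 125.17 = 0.04793 mM = 47.9 μM

47.9 μM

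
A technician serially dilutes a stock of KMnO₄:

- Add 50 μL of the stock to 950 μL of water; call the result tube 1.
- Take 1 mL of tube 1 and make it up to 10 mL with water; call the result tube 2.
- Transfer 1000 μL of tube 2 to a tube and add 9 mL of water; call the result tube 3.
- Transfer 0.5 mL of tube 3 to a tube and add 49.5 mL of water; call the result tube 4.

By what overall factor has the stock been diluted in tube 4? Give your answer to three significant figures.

Step 1: 50 μL + 950 μL = 1000 μL total → factor 1000/50 = 20
Step 2: 1 mL brought to 10 mL → factor 10/1 = 10
Step 3: 1000 μL + 9 mL = 10000 μL total → factor 10000/1000 = 10
Step 4: 0.5 mL + 49.5 mL = 50 mL total → factor 50/0.5 = 100
Overall dilution factor = 20 × 10 × 10 × 100 = 2 × 10^5

2.00 × 10^5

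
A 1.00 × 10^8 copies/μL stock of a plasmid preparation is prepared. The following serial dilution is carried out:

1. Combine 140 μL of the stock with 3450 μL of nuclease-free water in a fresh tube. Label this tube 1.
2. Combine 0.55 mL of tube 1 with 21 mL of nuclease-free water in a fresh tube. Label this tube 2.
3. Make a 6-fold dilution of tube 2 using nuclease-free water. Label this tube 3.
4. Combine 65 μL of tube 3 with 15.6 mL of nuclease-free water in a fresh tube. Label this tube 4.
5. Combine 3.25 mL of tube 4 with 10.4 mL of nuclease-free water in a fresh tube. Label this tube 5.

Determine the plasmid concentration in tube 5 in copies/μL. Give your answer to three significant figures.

Step 1: 140 μL + 3450 μL = 3590 μL total → factor 3590/140 = 25.643
Step 2: 0.55 mL + 21 mL = 21.55 mL total → factor 21.55/0.55 = 39.182
Step 3: 6-fold → factor 6
Step 4: 65 μL + 15.6 mL = 15665 μL total → factor 15665/65 = 241
Step 5: 3.25 mL + 10.4 mL = 13.65 mL total → factor 13.65/3.25 = 4.2
Overall dilution factor = 25.643 × 39.182 × 6 × 241 × 4.2 = 6.1019 × 10^6
Final = 1.00 × 10^8 copies/μL / 6.1019 × 10^6 = 16.4 copies/μL

16.4 copies/μL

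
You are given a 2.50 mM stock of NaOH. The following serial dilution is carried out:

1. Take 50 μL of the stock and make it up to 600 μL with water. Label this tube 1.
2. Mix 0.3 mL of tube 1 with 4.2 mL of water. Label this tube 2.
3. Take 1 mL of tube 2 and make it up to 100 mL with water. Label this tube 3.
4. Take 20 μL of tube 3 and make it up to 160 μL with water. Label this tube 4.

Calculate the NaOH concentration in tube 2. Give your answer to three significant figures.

Step 1: 50 μL brought to 600 μL → factor 600/50 = 12
Step 2: 0.3 mL + 4.2 mL = 4.5 mL total → factor 4.5/0.3 = 15
Dilution factor through tube 2 = 12 × 15 = 180
[tube 2] = 2.50 mM / 180 = 0.0139 mM

0.0139 mM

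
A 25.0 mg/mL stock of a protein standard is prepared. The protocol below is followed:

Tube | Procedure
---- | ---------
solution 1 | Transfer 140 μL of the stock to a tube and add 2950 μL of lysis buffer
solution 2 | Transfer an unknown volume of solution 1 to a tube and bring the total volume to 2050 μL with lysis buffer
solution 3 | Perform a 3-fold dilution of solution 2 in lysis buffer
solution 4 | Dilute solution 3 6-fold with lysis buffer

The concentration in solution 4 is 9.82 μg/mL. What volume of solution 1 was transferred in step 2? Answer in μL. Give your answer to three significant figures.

Step 1: 140 μL + 2950 μL = 3090 μL total → factor 3090/140 = 22.071
Step 2: v brought to 2050 μL → factor = 2050 μL/v
Step 3: 3-fold → factor 3
Step 4: 6-fold → factor 6
Product of known-step factors = 397.29
Overall factor = 25.0 mg/mL / (9.82 μg/mL) = 2545.8
Step-2 factor = 2545.8 / 397.29 = 6.408
v = 2050 μL / 6.408 = 320 μL

320 μL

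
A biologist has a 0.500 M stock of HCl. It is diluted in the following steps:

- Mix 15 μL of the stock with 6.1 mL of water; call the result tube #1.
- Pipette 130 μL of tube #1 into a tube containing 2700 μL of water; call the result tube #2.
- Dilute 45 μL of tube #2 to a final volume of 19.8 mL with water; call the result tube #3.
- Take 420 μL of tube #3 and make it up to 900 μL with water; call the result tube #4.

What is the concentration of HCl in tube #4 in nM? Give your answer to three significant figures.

Step 1: 15 μL + 6.1 mL = 6115 μL total → factor 6115/15 = 407.67
Step 2: 130 μL + 2700 μL = 2830 μL total → factor 2830/130 = 21.769
Step 3: 45 μL brought to 19.8 mL → factor 19800/45 = 440
Step 4: 420 μL brought to 900 μL → factor 900/420 = 2.1429
Overall dilution factor = 407.67 × 21.769 × 440 × 2.1429 = 8.3675 × 10^6
Final = 0.500 M / 8.3675 × 10^6 = 5.976 × 10^-8 M = 59.8 nM

59.8 nM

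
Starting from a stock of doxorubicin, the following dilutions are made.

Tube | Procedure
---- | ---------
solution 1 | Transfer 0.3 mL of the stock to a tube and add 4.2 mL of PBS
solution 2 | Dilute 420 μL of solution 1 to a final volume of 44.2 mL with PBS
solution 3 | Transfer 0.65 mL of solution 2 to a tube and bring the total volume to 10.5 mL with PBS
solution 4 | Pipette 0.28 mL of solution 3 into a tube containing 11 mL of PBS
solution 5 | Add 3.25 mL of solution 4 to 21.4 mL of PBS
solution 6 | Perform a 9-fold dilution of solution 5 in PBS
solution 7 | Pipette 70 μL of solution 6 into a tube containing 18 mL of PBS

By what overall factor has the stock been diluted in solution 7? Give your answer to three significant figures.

Step 1: 0.3 mL + 4.2 mL = 4.5 mL total → factor 4.5/0.3 = 15
Step 2: 420 μL brought to 44.2 mL → factor 44200/420 = 105.24
Step 3: 0.65 mL brought to 10.5 mL → factor 10.5/0.65 = 16.154
Step 4: 0.28 mL + 11 mL = 11.28 mL total → factor 11.28/0.28 = 40.286
Step 5: 3.25 mL + 21.4 mL = 24.65 mL total → factor 24.65/3.25 = 7.5846
Step 6: 9-fold → factor 9
Step 7: 70 μL + 18 mL = 18070 μL total → factor 18070/70 = 258.14
Overall dilution factor = 15 × 105.24 × 16.154 × 40.286 × 7.5846 × 9 × 258.14 = 1.8102 × 10^10

1.81 × 10^10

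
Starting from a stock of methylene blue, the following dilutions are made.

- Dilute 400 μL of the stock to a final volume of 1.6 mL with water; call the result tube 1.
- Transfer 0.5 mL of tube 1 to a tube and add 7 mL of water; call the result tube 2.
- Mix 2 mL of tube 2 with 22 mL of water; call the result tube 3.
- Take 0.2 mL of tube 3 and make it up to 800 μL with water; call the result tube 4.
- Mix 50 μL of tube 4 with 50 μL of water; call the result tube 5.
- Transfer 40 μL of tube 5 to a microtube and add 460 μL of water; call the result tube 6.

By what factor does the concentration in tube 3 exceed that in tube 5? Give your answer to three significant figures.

Step 1: 400 μL brought to 1.6 mL → factor 1600/400 = 4
Step 2: 0.5 mL + 7 mL = 7.5 mL total → factor 7.5/0.5 = 15
Step 3: 2 mL + 22 mL = 24 mL total → factor 24/2 = 12
Step 4: 0.2 mL brought to 800 μL → factor 0.8/0.2 = 4
Step 5: 50 μL + 50 μL = 100 μL total → factor 100/50 = 2
Dilution factor to tube 3 = 720; to tube 5 = 5760
[tube 3]/[tube 5] = (factor to tube 5)/(factor to tube 3) = 5760/720 = 8.00

8.00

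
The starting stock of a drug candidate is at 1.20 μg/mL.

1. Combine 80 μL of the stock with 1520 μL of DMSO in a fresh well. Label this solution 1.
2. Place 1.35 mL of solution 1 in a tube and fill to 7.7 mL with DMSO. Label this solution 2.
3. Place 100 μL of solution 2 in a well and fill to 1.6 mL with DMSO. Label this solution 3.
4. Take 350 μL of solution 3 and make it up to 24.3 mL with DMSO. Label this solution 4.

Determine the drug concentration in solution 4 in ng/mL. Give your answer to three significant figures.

0.00947 ng/mL

Step 1: 80 μL + 1520 μL = 1600 μL total → factor 1600/80 = 20
Step 2: 1.35 mL brought to 7.7 mL → factor 7.7/1.35 = 5.7037
Step 3: 100 μL brought to 1.6 mL → factor 1600/100 = 16
Step 4: 350 μL brought to 24.3 mL → factor 24300/350 = 69.429
Overall dilution factor = 20 × 5.7037 × 16 × 69.429 = 1.2672 × 10^5
Final = 1.20 μg/mL / 1.2672 × 10^5 = 9.470 × 10^-6 μg/mL = 0.00947 ng/mL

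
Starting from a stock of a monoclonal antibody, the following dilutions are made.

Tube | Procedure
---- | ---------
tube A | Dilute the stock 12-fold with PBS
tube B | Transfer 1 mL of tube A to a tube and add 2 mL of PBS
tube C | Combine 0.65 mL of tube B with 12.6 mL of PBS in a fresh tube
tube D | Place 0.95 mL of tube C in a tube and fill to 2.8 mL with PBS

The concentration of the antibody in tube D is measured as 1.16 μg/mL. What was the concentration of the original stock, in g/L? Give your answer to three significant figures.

2.51 g/L

Step 1: 12-fold → factor 12
Step 2: 1 mL + 2 mL = 3 mL total → factor 3/1 = 3
Step 3: 0.65 mL + 12.6 mL = 13.25 mL total → factor 13.25/0.65 = 20.385
Step 4: 0.95 mL brought to 2.8 mL → factor 2.8/0.95 = 2.9474
Overall dilution factor = 12 × 3 × 20.385 × 2.9474 = 2162.9
Stock = 1.16 μg/mL × 2162.9 = 2509 μg/mL = 2.51 g/L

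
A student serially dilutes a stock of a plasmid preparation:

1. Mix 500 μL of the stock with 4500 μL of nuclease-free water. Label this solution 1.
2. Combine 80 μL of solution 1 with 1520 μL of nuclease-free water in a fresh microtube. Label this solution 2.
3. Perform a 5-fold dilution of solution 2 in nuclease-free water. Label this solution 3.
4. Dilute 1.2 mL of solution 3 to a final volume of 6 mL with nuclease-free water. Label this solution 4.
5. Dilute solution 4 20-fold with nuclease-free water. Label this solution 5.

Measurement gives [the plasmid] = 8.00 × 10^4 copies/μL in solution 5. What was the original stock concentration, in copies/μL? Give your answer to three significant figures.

8.00 × 10^9 copies/μL

Step 1: 500 μL + 4500 μL = 5000 μL total → factor 5000/500 = 10
Step 2: 80 μL + 1520 μL = 1600 μL total → factor 1600/80 = 20
Step 3: 5-fold → factor 5
Step 4: 1.2 mL brought to 6 mL → factor 6/1.2 = 5
Step 5: 20-fold → factor 20
Overall dilution factor = 10 × 20 × 5 × 5 × 20 = 1 × 10^5
Stock = 8.00 × 10^4 copies/μL × 1 × 10^5 = 8.00 × 10^9 copies/μL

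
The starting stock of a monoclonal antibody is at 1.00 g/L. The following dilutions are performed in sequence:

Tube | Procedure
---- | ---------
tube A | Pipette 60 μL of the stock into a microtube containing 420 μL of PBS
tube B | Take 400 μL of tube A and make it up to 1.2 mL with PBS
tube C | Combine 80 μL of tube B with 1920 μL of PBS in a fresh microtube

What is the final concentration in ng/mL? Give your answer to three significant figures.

Step 1: 60 μL + 420 μL = 480 μL total → factor 480/60 = 8
Step 2: 400 μL brought to 1.2 mL → factor 1200/400 = 3
Step 3: 80 μL + 1920 μL = 2000 μL total → factor 2000/80 = 25
Overall dilution factor = 8 × 3 × 25 = 600
Final = 1.00 g/L / 600 = 0.001667 g/L = 1.67 × 10^3 ng/mL

1.67 × 10^3 ng/mL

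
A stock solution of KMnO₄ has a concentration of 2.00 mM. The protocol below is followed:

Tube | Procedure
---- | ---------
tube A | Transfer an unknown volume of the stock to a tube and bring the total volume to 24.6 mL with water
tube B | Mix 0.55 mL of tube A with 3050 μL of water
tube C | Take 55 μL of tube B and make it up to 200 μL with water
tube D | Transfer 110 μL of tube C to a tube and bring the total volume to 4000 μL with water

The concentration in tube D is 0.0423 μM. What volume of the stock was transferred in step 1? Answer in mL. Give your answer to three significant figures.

0.450 mL

Step 1: v brought to 24.6 mL → factor = 24.6 mL/v
Step 2: 0.55 mL + 3050 μL = 3.6 mL total → factor 3.6/0.55 = 6.5455
Step 3: 55 μL brought to 200 μL → factor 200/55 = 3.6364
Step 4: 110 μL brought to 4000 μL → factor 4000/110 = 36.364
Product of known-step factors = 865.51
Overall factor = 2.00 mM / (0.0423 μM) = 47281
Step-1 factor = 47281 / 865.51 = 54.628
v = 24.6 mL / 54.628 = 0.450 mL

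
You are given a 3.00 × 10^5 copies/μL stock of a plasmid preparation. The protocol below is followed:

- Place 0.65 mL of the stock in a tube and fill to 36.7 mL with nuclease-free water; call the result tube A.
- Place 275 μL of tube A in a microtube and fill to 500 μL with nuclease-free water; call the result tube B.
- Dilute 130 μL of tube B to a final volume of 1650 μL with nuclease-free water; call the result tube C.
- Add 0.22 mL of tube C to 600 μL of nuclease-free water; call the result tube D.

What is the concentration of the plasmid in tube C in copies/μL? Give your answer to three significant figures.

230 copies/μL

Step 1: 0.65 mL brought to 36.7 mL → factor 36.7/0.65 = 56.462
Step 2: 275 μL brought to 500 μL → factor 500/275 = 1.8182
Step 3: 130 μL brought to 1650 μL → factor 1650/130 = 12.692
Dilution factor through tube C = 56.462 × 1.8182 × 12.692 = 1303
[tube C] = 3.00 × 10^5 copies/μL / 1303 = 230 copies/μL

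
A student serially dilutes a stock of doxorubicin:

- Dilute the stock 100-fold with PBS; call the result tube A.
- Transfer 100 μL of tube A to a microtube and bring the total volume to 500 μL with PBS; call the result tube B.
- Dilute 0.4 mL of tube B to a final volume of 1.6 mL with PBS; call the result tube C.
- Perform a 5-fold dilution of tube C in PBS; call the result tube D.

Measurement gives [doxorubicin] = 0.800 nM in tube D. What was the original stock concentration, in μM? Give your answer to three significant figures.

8.00 μM

Step 1: 100-fold → factor 100
Step 2: 100 μL brought to 500 μL → factor 500/100 = 5
Step 3: 0.4 mL brought to 1.6 mL → factor 1.6/0.4 = 4
Step 4: 5-fold → factor 5
Overall dilution factor = 100 × 5 × 4 × 5 = 10000
Stock = 0.800 nM × 10000 = 8000 nM = 8.00 μM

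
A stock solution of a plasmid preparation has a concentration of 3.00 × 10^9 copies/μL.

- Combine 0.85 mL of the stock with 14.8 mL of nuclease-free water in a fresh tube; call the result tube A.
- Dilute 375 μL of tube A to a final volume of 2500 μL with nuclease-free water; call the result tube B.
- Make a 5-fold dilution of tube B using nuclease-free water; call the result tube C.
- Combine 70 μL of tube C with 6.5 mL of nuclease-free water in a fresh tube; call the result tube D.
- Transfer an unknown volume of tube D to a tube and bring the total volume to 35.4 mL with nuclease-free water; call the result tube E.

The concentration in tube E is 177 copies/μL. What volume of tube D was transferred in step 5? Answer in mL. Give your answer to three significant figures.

0.120 mL

Step 1: 0.85 mL + 14.8 mL = 15.65 mL total → factor 15.65/0.85 = 18.412
Step 2: 375 μL brought to 2500 μL → factor 2500/375 = 6.6667
Step 3: 5-fold → factor 5
Step 4: 70 μL + 6.5 mL = 6570 μL total → factor 6570/70 = 93.857
Step 5: v brought to 35.4 mL → factor = 35.4 mL/v
Product of known-step factors = 57603
Overall factor = 3.00 × 10^9 copies/μL / (177 copies/μL) = 1.6949 × 10^7
Step-5 factor = 1.6949 × 10^7 / 57603 = 294.24
v = 35.4 mL / 294.24 = 0.120 mL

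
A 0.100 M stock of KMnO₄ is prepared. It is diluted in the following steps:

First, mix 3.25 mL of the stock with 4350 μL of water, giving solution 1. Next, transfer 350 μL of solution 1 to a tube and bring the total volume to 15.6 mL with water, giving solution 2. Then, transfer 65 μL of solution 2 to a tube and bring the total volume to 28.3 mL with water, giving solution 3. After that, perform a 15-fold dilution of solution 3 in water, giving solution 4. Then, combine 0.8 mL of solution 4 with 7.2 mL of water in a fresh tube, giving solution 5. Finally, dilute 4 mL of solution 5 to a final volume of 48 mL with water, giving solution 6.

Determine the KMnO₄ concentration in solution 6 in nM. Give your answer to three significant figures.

Step 1: 3.25 mL + 4350 μL = 7.6 mL total → factor 7.6/3.25 = 2.3385
Step 2: 350 μL brought to 15.6 mL → factor 15600/350 = 44.571
Step 3: 65 μL brought to 28.3 mL → factor 28300/65 = 435.38
Step 4: 15-fold → factor 15
Step 5: 0.8 mL + 7.2 mL = 8 mL total → factor 8/0.8 = 10
Step 6: 4 mL brought to 48 mL → factor 48/4 = 12
Overall dilution factor = 2.3385 × 44.571 × 435.38 × 15 × 10 × 12 = 8.1683 × 10^7
Final = 0.100 M / 8.1683 × 10^7 = 1.224 × 10^-9 M = 1.22 nM

1.22 nM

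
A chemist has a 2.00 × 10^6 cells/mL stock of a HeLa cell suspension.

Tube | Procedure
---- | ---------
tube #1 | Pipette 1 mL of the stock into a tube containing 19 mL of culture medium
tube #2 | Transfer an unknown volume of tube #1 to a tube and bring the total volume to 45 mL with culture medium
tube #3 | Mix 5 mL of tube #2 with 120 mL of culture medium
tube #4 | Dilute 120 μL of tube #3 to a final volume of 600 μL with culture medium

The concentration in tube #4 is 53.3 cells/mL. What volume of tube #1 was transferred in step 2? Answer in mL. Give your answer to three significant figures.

Step 1: 1 mL + 19 mL = 20 mL total → factor 20/1 = 20
Step 2: v brought to 45 mL → factor = 45 mL/v
Step 3: 5 mL + 120 mL = 125 mL total → factor 125/5 = 25
Step 4: 120 μL brought to 600 μL → factor 600/120 = 5
Product of known-step factors = 2500
Overall factor = 2.00 × 10^6 cells/mL / (53.3 cells/mL) = 37523
Step-2 factor = 37523 / 2500 = 15.009
v = 45 mL / 15.009 = 3.00 mL

3.00 mL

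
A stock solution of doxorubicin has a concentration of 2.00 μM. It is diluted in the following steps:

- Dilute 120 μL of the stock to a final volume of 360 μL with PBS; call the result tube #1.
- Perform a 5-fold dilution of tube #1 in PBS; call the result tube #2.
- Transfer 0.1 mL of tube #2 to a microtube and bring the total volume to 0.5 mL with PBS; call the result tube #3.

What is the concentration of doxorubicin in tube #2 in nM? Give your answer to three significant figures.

Step 1: 120 μL brought to 360 μL → factor 360/120 = 3
Step 2: 5-fold → factor 5
Dilution factor through tube #2 = 3 × 5 = 15
[tube #2] = 2.00 μM / 15 = 0.1333 μM = 133 nM

133 nM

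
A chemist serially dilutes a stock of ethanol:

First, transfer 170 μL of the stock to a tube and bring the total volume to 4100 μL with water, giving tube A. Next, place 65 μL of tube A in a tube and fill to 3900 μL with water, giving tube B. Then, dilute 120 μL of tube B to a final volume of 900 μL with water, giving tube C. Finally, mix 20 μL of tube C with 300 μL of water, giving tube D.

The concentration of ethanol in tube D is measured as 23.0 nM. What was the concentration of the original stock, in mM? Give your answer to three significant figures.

Step 1: 170 μL brought to 4100 μL → factor 4100/170 = 24.118
Step 2: 65 μL brought to 3900 μL → factor 3900/65 = 60
Step 3: 120 μL brought to 900 μL → factor 900/120 = 7.5
Step 4: 20 μL + 300 μL = 320 μL total → factor 320/20 = 16
Overall dilution factor = 24.118 × 60 × 7.5 × 16 = 1.7365 × 10^5
Stock = 23.0 nM × 1.7365 × 10^5 = 3.994 × 10^6 nM = 3.99 mM

3.99 mM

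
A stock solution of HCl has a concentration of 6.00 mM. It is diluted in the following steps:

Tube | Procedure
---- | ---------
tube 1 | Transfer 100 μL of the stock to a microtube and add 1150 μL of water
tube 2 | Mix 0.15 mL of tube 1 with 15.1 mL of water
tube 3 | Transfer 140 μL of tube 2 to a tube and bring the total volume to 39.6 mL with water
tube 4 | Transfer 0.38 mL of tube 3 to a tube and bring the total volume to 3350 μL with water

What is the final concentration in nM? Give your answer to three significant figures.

Step 1: 100 μL + 1150 μL = 1250 μL total → factor 1250/100 = 12.5
Step 2: 0.15 mL + 15.1 mL = 15.25 mL total → factor 15.25/0.15 = 101.67
Step 3: 140 μL brought to 39.6 mL → factor 39600/140 = 282.86
Step 4: 0.38 mL brought to 3350 μL → factor 3.35/0.38 = 8.8158
Overall dilution factor = 12.5 × 101.67 × 282.86 × 8.8158 = 3.169 × 10^6
Final = 6.00 mM / 3.169 × 10^6 = 1.893 × 10^-6 mM = 1.89 nM

1.89 nM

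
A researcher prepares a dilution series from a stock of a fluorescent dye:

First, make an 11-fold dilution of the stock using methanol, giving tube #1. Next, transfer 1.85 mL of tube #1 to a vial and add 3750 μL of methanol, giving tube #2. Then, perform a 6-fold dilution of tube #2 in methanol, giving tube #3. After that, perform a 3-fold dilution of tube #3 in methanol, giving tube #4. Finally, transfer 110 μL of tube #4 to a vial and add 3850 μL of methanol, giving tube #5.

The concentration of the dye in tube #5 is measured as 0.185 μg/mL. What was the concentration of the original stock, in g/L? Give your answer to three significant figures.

3.99 g/L

Step 1: 11-fold → factor 11
Step 2: 1.85 mL + 3750 μL = 5.6 mL total → factor 5.6/1.85 = 3.027
Step 3: 6-fold → factor 6
Step 4: 3-fold → factor 3
Step 5: 110 μL + 3850 μL = 3960 μL total → factor 3960/110 = 36
Overall dilution factor = 11 × 3.027 × 6 × 3 × 36 = 21577
Stock = 0.185 μg/mL × 21577 = 3992 μg/mL = 3.99 g/L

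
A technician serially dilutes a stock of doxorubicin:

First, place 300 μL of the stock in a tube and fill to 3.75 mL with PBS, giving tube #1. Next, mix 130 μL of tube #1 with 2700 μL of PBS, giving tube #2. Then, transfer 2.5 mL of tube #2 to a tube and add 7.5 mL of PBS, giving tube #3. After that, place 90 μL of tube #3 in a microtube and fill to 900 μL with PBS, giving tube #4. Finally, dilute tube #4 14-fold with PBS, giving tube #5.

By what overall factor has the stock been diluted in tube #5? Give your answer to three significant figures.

Step 1: 300 μL brought to 3.75 mL → factor 3750/300 = 12.5
Step 2: 130 μL + 2700 μL = 2830 μL total → factor 2830/130 = 21.769
Step 3: 2.5 mL + 7.5 mL = 10 mL total → factor 10/2.5 = 4
Step 4: 90 μL brought to 900 μL → factor 900/90 = 10
Step 5: 14-fold → factor 14
Overall dilution factor = 12.5 × 21.769 × 4 × 10 × 14 = 1.5238 × 10^5

1.52 × 10^5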